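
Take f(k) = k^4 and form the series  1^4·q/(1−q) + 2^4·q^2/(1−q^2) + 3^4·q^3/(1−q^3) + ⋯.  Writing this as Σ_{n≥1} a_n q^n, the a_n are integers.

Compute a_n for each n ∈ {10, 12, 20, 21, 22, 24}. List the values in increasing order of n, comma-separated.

10642, 22386, 170898, 196964, 248914, 358258

n=10: 1·10 2·5 5·2 10·1  f→[1+16+625+10000]=10642
[q^12] f(1)=1,f(2)=16,f(3)=81,f(4)=256,f(6)=1296,f(12)=20736 ⇒ 22386
d|20:{20,10,5,4,2,1}  Σf=160000+10000+625+256+16+1=170898
n=21: 1·21 3·7 7·3 21·1  f→[1+81+2401+194481]=196964
d|22:{1,2,11,22}  Σf=1+16+14641+234256=248914
[q^24] f(1)=1,f(2)=16,f(3)=81,f(4)=256,f(6)=1296,f(8)=4096,f(12)=20736,f(24)=331776 ⇒ 358258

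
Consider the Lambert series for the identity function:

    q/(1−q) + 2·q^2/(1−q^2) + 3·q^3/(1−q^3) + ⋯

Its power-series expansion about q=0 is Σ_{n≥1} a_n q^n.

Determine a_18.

a_18 = 39

d|18:{18,9,6,3,2,1}  Σf=18+9+6+3+2+1=39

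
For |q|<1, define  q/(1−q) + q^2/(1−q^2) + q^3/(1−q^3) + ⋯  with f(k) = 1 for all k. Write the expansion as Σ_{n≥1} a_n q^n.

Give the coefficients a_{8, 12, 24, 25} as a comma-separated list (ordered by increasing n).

4, 6, 8, 3

n=8: 1·8 2·4 4·2 8·1  f→[1+1+1+1]=4
[q^12] f(12)=1,f(6)=1,f(4)=1,f(3)=1,f(2)=1,f(1)=1 ⇒ 6
d|24:{24,12,8,6,4,3,2,1}  Σf=1+1+1+1+1+1+1+1=8
q^25  k|25↦f(k): 1:1 5:1 25:1  a_25=3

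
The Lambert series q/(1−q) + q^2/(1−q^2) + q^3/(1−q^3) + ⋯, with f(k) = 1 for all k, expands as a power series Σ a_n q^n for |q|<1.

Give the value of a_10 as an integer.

a_10 = 4

[q^10] f(1)=1,f(2)=1,f(5)=1,f(10)=1 ⇒ 4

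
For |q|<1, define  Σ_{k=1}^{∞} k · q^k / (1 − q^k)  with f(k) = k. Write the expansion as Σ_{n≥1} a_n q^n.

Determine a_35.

a_35 = 48

[q^35] f(1)=1,f(5)=5,f(7)=7,f(35)=35 ⇒ 48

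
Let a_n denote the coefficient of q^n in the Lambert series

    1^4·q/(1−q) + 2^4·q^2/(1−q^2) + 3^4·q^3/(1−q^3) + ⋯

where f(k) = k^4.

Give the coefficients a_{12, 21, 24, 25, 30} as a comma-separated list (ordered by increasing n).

22386, 196964, 358258, 391251, 872644

n=12: 1·12 2·6 3·4 4·3 6·2 12·1  f→[1+16+81+256+1296+20736]=22386
q^21  k|21↦f(k): 21:194481 7:2401 3:81 1:1  a_21=196964
n=24: 1·24 2·12 3·8 4·6 6·4 8·3 12·2 24·1  f→[1+16+81+256+1296+4096+20736+331776]=358258
[q^25] f(25)=390625,f(5)=625,f(1)=1 ⇒ 391251
[q^30] f(1)=1,f(2)=16,f(3)=81,f(5)=625,f(6)=1296,f(10)=10000,f(15)=50625,f(30)=810000 ⇒ 872644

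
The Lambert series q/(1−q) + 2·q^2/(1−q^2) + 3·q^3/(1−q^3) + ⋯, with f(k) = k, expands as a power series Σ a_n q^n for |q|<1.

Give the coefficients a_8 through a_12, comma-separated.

d|8:{8,4,2,1}  Σf=8+4+2+1=15
[q^9] f(1)=1,f(3)=3,f(9)=9 ⇒ 13
q^10  k|10↦f(k): 10:10 5:5 2:2 1:1  a_10=18
q^11  k|11↦f(k): 1:1 11:11  a_11=12
d|12:{12,6,4,3,2,1}  Σf=12+6+4+3+2+1=28

15, 13, 18, 12, 28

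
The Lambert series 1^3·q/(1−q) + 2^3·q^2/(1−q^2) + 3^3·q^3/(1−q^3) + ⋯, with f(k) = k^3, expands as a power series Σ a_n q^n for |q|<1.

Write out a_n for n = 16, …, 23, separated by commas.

4681, 4914, 6813, 6860, 9198, 9632, 11988, 12168

n=16: 1·16 2·8 4·4 8·2 16·1  f→[1+8+64+512+4096]=4681
d|17:{1,17}  Σf=1+4913=4914
q^18  k|18↦f(k): 1:1 2:8 3:27 6:216 9:729 18:5832  a_18=6813
d|19:{19,1}  Σf=6859+1=6860
n=20: 20·1 10·2 5·4 4·5 2·10 1·20  f→[8000+1000+125+64+8+1]=9198
d|21:{1,3,7,21}  Σf=1+27+343+9261=9632
[q^22] f(22)=10648,f(11)=1331,f(2)=8,f(1)=1 ⇒ 11988
d|23:{23,1}  Σf=12167+1=12168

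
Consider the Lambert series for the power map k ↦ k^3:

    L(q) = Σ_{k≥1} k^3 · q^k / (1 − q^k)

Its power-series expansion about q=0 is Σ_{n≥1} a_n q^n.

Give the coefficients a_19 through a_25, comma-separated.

d|19:{1,19}  Σf=1+6859=6860
q^20  k|20↦f(k): 1:1 2:8 4:64 5:125 10:1000 20:8000  a_20=9198
n=21: 21·1 7·3 3·7 1·21  f→[9261+343+27+1]=9632
d|22:{1,2,11,22}  Σf=1+8+1331+10648=11988
d|23:{1,23}  Σf=1+12167=12168
d|24:{1,2,3,4,6,8,12,24}  Σf=1+8+27+64+216+512+1728+13824=16380
d|25:{1,5,25}  Σf=1+125+15625=15751

6860, 9198, 9632, 11988, 12168, 16380, 15751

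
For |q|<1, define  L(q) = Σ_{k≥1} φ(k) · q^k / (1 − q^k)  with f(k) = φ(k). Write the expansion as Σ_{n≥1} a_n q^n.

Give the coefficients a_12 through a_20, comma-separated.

d|12:{12,6,4,3,2,1}  Σφ=4+2+2+2+1+1=12
[q^13] φ(1)=1,φ(13)=12 ⇒ 13
[q^14] φ(14)=6,φ(7)=6,φ(2)=1,φ(1)=1 ⇒ 14
q^15  k|15↦φ(k): 15:8 5:4 3:2 1:1  a_15=15
q^16  k|16↦φ(k): 16:8 8:4 4:2 2:1 1:1  a_16=16
[q^17] φ(1)=1,φ(17)=16 ⇒ 17
d|18:{18,9,6,3,2,1}  Σφ=6+6+2+2+1+1=18
d|19:{1,19}  Σφ=1+18=19
q^20  k|20↦φ(k): 20:8 10:4 5:4 4:2 2:1 1:1  a_20=20

12, 13, 14, 15, 16, 17, 18, 19, 20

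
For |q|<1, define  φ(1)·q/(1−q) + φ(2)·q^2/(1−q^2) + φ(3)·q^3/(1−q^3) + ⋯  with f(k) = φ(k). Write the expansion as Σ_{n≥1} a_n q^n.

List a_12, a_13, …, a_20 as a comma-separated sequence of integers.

q^12  k|12↦φ(k): 1:1 2:1 3:2 4:2 6:2 12:4  a_12=12
q^13  k|13↦φ(k): 1:1 13:12  a_13=13
n=14: 14·1 7·2 2·7 1·14  φ→[6+6+1+1]=14
q^15  k|15↦φ(k): 15:8 5:4 3:2 1:1  a_15=15
n=16: 16·1 8·2 4·4 2·8 1·16  φ→[8+4+2+1+1]=16
d|17:{1,17}  Σφ=1+16=17
[q^18] φ(1)=1,φ(2)=1,φ(3)=2,φ(6)=2,φ(9)=6,φ(18)=6 ⇒ 18
d|19:{1,19}  Σφ=1+18=19
n=20: 1·20 2·10 4·5 5·4 10·2 20·1  φ→[1+1+2+4+4+8]=20

12, 13, 14, 15, 16, 17, 18, 19, 20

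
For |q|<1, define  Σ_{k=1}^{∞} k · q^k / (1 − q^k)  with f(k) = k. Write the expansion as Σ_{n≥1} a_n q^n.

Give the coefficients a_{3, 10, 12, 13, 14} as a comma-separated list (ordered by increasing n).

n=3: 3·1 1·3  f→[3+1]=4
n=10: 1·10 2·5 5·2 10·1  f→[1+2+5+10]=18
q^12  k|12↦f(k): 1:1 2:2 3:3 4:4 6:6 12:12  a_12=28
[q^13] f(13)=13,f(1)=1 ⇒ 14
[q^14] f(14)=14,f(7)=7,f(2)=2,f(1)=1 ⇒ 24

4, 18, 28, 14, 24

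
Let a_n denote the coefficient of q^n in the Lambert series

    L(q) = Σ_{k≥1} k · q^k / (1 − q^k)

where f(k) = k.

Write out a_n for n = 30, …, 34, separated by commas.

d|30:{1,2,3,5,6,10,15,30}  Σf=1+2+3+5+6+10+15+30=72
n=31: 31·1 1·31  f→[31+1]=32
[q^32] f(1)=1,f(2)=2,f(4)=4,f(8)=8,f(16)=16,f(32)=32 ⇒ 63
d|33:{1,3,11,33}  Σf=1+3+11+33=48
[q^34] f(1)=1,f(2)=2,f(17)=17,f(34)=34 ⇒ 54

72, 32, 63, 48, 54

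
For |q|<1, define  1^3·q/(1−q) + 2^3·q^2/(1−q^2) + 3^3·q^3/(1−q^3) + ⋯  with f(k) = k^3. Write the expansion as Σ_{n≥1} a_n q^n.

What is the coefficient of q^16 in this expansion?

a_16 = 4681

[q^16] f(1)=1,f(2)=8,f(4)=64,f(8)=512,f(16)=4096 ⇒ 4681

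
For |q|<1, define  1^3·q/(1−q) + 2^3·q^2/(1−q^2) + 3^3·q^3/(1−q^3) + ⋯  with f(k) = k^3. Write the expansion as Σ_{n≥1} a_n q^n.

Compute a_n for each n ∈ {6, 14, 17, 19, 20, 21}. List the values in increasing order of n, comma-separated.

d|6:{1,2,3,6}  Σf=1+8+27+216=252
q^14  k|14↦f(k): 14:2744 7:343 2:8 1:1  a_14=3096
[q^17] f(1)=1,f(17)=4913 ⇒ 4914
d|19:{1,19}  Σf=1+6859=6860
n=20: 1·20 2·10 4·5 5·4 10·2 20·1  f→[1+8+64+125+1000+8000]=9198
[q^21] f(21)=9261,f(7)=343,f(3)=27,f(1)=1 ⇒ 9632

252, 3096, 4914, 6860, 9198, 9632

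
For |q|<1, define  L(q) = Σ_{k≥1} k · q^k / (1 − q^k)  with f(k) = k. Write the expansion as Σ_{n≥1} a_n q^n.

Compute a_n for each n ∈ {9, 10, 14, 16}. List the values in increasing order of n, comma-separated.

q^9  k|9↦f(k): 9:9 3:3 1:1  a_9=13
q^10  k|10↦f(k): 1:1 2:2 5:5 10:10  a_10=18
[q^14] f(14)=14,f(7)=7,f(2)=2,f(1)=1 ⇒ 24
[q^16] f(16)=16,f(8)=8,f(4)=4,f(2)=2,f(1)=1 ⇒ 31

13, 18, 24, 31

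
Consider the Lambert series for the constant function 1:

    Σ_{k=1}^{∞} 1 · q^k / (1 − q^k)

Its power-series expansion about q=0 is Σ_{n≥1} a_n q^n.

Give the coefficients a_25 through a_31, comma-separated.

d|25:{1,5,25}  Σf=1+1+1=3
n=26: 1·26 2·13 13·2 26·1  f→[1+1+1+1]=4
q^27  k|27↦f(k): 27:1 9:1 3:1 1:1  a_27=4
q^28  k|28↦f(k): 28:1 14:1 7:1 4:1 2:1 1:1  a_28=6
n=29: 1·29 29·1  f→[1+1]=2
[q^30] f(30)=1,f(15)=1,f(10)=1,f(6)=1,f(5)=1,f(3)=1,f(2)=1,f(1)=1 ⇒ 8
q^31  k|31↦f(k): 1:1 31:1  a_31=2

3, 4, 4, 6, 2, 8, 2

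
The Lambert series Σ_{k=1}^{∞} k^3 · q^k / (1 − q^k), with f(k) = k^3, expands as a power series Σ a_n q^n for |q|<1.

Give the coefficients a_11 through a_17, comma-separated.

1332, 2044, 2198, 3096, 3528, 4681, 4914

n=11: 1·11 11·1  f→[1+1331]=1332
q^12  k|12↦f(k): 1:1 2:8 3:27 4:64 6:216 12:1728  a_12=2044
d|13:{1,13}  Σf=1+2197=2198
n=14: 1·14 2·7 7·2 14·1  f→[1+8+343+2744]=3096
q^15  k|15↦f(k): 15:3375 5:125 3:27 1:1  a_15=3528
q^16  k|16↦f(k): 1:1 2:8 4:64 8:512 16:4096  a_16=4681
q^17  k|17↦f(k): 17:4913 1:1  a_17=4914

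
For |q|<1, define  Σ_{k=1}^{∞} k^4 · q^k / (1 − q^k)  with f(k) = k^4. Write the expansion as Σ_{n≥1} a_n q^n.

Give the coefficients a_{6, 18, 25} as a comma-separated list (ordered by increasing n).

n=6: 6·1 3·2 2·3 1·6  f→[1296+81+16+1]=1394
n=18: 1·18 2·9 3·6 6·3 9·2 18·1  f→[1+16+81+1296+6561+104976]=112931
d|25:{1,5,25}  Σf=1+625+390625=391251

1394, 112931, 391251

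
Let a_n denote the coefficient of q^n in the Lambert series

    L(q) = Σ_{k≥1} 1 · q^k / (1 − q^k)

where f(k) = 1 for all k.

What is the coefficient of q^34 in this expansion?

[q^34] f(1)=1,f(2)=1,f(17)=1,f(34)=1 ⇒ 4

a_34 = 4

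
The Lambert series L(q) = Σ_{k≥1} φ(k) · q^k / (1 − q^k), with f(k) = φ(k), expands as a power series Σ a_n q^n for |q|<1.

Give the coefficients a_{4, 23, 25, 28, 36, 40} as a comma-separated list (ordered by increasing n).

d|4:{1,2,4}  Σφ=1+1+2=4
n=23: 23·1 1·23  φ→[22+1]=23
d|25:{1,5,25}  Σφ=1+4+20=25
q^28  k|28↦φ(k): 28:12 14:6 7:6 4:2 2:1 1:1  a_28=28
q^36  k|36↦φ(k): 1:1 2:1 3:2 4:2 6:2 9:6 12:4 18:6 36:12  a_36=36
q^40  k|40↦φ(k): 40:16 20:8 10:4 8:4 5:4 4:2 2:1 1:1  a_40=40

4, 23, 25, 28, 36, 40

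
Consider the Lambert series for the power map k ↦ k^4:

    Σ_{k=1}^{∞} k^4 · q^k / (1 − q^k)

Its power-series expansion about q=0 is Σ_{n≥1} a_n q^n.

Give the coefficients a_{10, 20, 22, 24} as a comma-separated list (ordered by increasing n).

10642, 170898, 248914, 358258

[q^10] f(10)=10000,f(5)=625,f(2)=16,f(1)=1 ⇒ 10642
q^20  k|20↦f(k): 1:1 2:16 4:256 5:625 10:10000 20:160000  a_20=170898
[q^22] f(1)=1,f(2)=16,f(11)=14641,f(22)=234256 ⇒ 248914
[q^24] f(24)=331776,f(12)=20736,f(8)=4096,f(6)=1296,f(4)=256,f(3)=81,f(2)=16,f(1)=1 ⇒ 358258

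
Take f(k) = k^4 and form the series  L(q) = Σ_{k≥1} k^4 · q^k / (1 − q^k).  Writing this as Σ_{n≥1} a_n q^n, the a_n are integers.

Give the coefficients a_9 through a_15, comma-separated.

n=9: 1·9 3·3 9·1  f→[1+81+6561]=6643
q^10  k|10↦f(k): 10:10000 5:625 2:16 1:1  a_10=10642
d|11:{1,11}  Σf=1+14641=14642
q^12  k|12↦f(k): 1:1 2:16 3:81 4:256 6:1296 12:20736  a_12=22386
d|13:{13,1}  Σf=28561+1=28562
d|14:{14,7,2,1}  Σf=38416+2401+16+1=40834
[q^15] f(15)=50625,f(5)=625,f(3)=81,f(1)=1 ⇒ 51332

6643, 10642, 14642, 22386, 28562, 40834, 51332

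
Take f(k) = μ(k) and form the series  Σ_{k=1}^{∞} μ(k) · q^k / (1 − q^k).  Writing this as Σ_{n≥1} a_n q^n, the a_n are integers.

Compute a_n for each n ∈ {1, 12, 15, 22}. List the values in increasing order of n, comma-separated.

q^1  k|1↦μ(k): 1:1  a_1=1
n=12: 12·1 6·2 4·3 3·4 2·6 1·12  μ→[0+1+0+(-1)+(-1)+1]=0
q^15  k|15↦μ(k): 1:1 3:-1 5:-1 15:1  a_15=0
d|22:{1,2,11,22}  Σμ=1+(-1)+(-1)+1=0

1, 0, 0, 0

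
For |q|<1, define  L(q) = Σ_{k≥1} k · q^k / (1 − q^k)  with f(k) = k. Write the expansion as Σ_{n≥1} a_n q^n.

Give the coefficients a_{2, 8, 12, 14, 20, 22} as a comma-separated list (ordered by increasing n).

d|2:{1,2}  Σf=1+2=3
[q^8] f(8)=8,f(4)=4,f(2)=2,f(1)=1 ⇒ 15
d|12:{12,6,4,3,2,1}  Σf=12+6+4+3+2+1=28
[q^14] f(1)=1,f(2)=2,f(7)=7,f(14)=14 ⇒ 24
n=20: 20·1 10·2 5·4 4·5 2·10 1·20  f→[20+10+5+4+2+1]=42
d|22:{22,11,2,1}  Σf=22+11+2+1=36

3, 15, 28, 24, 42, 36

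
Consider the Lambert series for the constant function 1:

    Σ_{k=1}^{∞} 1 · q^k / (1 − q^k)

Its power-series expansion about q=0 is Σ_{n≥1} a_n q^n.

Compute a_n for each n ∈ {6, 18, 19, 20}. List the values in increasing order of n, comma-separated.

q^6  k|6↦f(k): 1:1 2:1 3:1 6:1  a_6=4
q^18  k|18↦f(k): 18:1 9:1 6:1 3:1 2:1 1:1  a_18=6
[q^19] f(19)=1,f(1)=1 ⇒ 2
n=20: 1·20 2·10 4·5 5·4 10·2 20·1  f→[1+1+1+1+1+1]=6

4, 6, 2, 6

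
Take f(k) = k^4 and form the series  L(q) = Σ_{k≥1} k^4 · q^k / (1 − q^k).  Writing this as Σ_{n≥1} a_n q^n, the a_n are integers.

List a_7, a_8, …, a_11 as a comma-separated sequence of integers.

2402, 4369, 6643, 10642, 14642

q^7  k|7↦f(k): 1:1 7:2401  a_7=2402
d|8:{8,4,2,1}  Σf=4096+256+16+1=4369
[q^9] f(1)=1,f(3)=81,f(9)=6561 ⇒ 6643
d|10:{1,2,5,10}  Σf=1+16+625+10000=10642
q^11  k|11↦f(k): 11:14641 1:1  a_11=14642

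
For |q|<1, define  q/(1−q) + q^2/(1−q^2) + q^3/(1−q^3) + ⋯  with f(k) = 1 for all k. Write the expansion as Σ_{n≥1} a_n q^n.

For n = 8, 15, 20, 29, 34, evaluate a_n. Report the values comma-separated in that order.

q^8  k|8↦f(k): 8:1 4:1 2:1 1:1  a_8=4
n=15: 15·1 5·3 3·5 1·15  f→[1+1+1+1]=4
d|20:{20,10,5,4,2,1}  Σf=1+1+1+1+1+1=6
q^29  k|29↦f(k): 1:1 29:1  a_29=2
[q^34] f(1)=1,f(2)=1,f(17)=1,f(34)=1 ⇒ 4

4, 4, 6, 2, 4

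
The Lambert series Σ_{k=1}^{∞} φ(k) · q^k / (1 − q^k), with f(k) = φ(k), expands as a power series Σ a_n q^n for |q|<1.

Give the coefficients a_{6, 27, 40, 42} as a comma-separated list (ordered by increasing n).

q^6  k|6↦φ(k): 1:1 2:1 3:2 6:2  a_6=6
[q^27] φ(27)=18,φ(9)=6,φ(3)=2,φ(1)=1 ⇒ 27
d|40:{1,2,4,5,8,10,20,40}  Σφ=1+1+2+4+4+4+8+16=40
n=42: 42·1 21·2 14·3 7·6 6·7 3·14 2·21 1·42  φ→[12+12+6+6+2+2+1+1]=42

6, 27, 40, 42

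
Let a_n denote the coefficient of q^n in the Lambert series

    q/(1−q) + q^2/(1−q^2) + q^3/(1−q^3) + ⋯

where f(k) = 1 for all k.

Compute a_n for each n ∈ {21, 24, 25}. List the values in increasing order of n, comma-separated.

4, 8, 3

[q^21] f(21)=1,f(7)=1,f(3)=1,f(1)=1 ⇒ 4
q^24  k|24↦f(k): 1:1 2:1 3:1 4:1 6:1 8:1 12:1 24:1  a_24=8
d|25:{1,5,25}  Σf=1+1+1=3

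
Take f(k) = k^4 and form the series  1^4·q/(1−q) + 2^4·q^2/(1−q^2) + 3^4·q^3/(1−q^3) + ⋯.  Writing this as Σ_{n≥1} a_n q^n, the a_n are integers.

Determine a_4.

[q^4] f(4)=256,f(2)=16,f(1)=1 ⇒ 273

a_4 = 273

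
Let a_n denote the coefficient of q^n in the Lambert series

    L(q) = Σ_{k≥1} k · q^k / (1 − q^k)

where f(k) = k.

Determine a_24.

n=24: 1·24 2·12 3·8 4·6 6·4 8·3 12·2 24·1  f→[1+2+3+4+6+8+12+24]=60

a_24 = 60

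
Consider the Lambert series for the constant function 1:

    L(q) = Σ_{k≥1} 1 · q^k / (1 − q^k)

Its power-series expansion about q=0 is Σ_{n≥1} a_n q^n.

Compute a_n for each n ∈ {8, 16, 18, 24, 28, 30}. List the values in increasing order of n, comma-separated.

d|8:{1,2,4,8}  Σf=1+1+1+1=4
q^16  k|16↦f(k): 16:1 8:1 4:1 2:1 1:1  a_16=5
q^18  k|18↦f(k): 18:1 9:1 6:1 3:1 2:1 1:1  a_18=6
d|24:{1,2,3,4,6,8,12,24}  Σf=1+1+1+1+1+1+1+1=8
d|28:{28,14,7,4,2,1}  Σf=1+1+1+1+1+1=6
n=30: 30·1 15·2 10·3 6·5 5·6 3·10 2·15 1·30  f→[1+1+1+1+1+1+1+1]=8

4, 5, 6, 8, 6, 8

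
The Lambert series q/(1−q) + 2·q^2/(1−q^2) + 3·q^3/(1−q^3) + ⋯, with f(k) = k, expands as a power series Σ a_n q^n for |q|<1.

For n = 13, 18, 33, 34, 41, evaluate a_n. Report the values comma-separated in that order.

n=13: 13·1 1·13  f→[13+1]=14
q^18  k|18↦f(k): 18:18 9:9 6:6 3:3 2:2 1:1  a_18=39
d|33:{1,3,11,33}  Σf=1+3+11+33=48
d|34:{34,17,2,1}  Σf=34+17+2+1=54
d|41:{41,1}  Σf=41+1=42

14, 39, 48, 54, 42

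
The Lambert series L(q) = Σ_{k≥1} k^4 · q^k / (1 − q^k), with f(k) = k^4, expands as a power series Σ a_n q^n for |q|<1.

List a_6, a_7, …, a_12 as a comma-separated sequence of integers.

[q^6] f(6)=1296,f(3)=81,f(2)=16,f(1)=1 ⇒ 1394
q^7  k|7↦f(k): 1:1 7:2401  a_7=2402
q^8  k|8↦f(k): 8:4096 4:256 2:16 1:1  a_8=4369
d|9:{1,3,9}  Σf=1+81+6561=6643
d|10:{1,2,5,10}  Σf=1+16+625+10000=10642
q^11  k|11↦f(k): 1:1 11:14641  a_11=14642
d|12:{1,2,3,4,6,12}  Σf=1+16+81+256+1296+20736=22386

1394, 2402, 4369, 6643, 10642, 14642, 22386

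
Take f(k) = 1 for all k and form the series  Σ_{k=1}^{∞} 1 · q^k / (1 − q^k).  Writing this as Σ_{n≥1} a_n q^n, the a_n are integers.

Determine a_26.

a_26 = 4

q^26  k|26↦f(k): 26:1 13:1 2:1 1:1  a_26=4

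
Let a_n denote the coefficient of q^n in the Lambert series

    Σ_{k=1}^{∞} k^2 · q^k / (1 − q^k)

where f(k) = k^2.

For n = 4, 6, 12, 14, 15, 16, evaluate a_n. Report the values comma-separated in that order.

q^4  k|4↦f(k): 4:16 2:4 1:1  a_4=21
q^6  k|6↦f(k): 6:36 3:9 2:4 1:1  a_6=50
[q^12] f(12)=144,f(6)=36,f(4)=16,f(3)=9,f(2)=4,f(1)=1 ⇒ 210
d|14:{1,2,7,14}  Σf=1+4+49+196=250
q^15  k|15↦f(k): 15:225 5:25 3:9 1:1  a_15=260
[q^16] f(1)=1,f(2)=4,f(4)=16,f(8)=64,f(16)=256 ⇒ 341

21, 50, 210, 250, 260, 341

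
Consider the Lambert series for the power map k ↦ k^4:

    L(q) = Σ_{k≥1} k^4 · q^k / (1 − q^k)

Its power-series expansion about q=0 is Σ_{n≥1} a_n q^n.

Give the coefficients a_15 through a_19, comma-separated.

[q^15] f(15)=50625,f(5)=625,f(3)=81,f(1)=1 ⇒ 51332
q^16  k|16↦f(k): 1:1 2:16 4:256 8:4096 16:65536  a_16=69905
q^17  k|17↦f(k): 1:1 17:83521  a_17=83522
q^18  k|18↦f(k): 1:1 2:16 3:81 6:1296 9:6561 18:104976  a_18=112931
q^19  k|19↦f(k): 1:1 19:130321  a_19=130322

51332, 69905, 83522, 112931, 130322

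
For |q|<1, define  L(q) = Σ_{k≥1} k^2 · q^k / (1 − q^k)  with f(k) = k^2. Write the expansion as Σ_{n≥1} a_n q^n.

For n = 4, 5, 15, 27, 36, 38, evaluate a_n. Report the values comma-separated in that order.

[q^4] f(4)=16,f(2)=4,f(1)=1 ⇒ 21
d|5:{1,5}  Σf=1+25=26
d|15:{1,3,5,15}  Σf=1+9+25+225=260
[q^27] f(1)=1,f(3)=9,f(9)=81,f(27)=729 ⇒ 820
d|36:{1,2,3,4,6,9,12,18,36}  Σf=1+4+9+16+36+81+144+324+1296=1911
d|38:{1,2,19,38}  Σf=1+4+361+1444=1810

21, 26, 260, 820, 1911, 1810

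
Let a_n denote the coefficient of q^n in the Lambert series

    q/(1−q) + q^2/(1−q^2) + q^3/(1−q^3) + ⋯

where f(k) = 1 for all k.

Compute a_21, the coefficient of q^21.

a_21 = 4

q^21  k|21↦f(k): 1:1 3:1 7:1 21:1  a_21=4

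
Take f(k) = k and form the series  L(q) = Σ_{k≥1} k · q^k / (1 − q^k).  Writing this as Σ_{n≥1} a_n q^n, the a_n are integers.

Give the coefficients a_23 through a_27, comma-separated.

24, 60, 31, 42, 40

q^23  k|23↦f(k): 1:1 23:23  a_23=24
n=24: 24·1 12·2 8·3 6·4 4·6 3·8 2·12 1·24  f→[24+12+8+6+4+3+2+1]=60
n=25: 25·1 5·5 1·25  f→[25+5+1]=31
[q^26] f(26)=26,f(13)=13,f(2)=2,f(1)=1 ⇒ 42
d|27:{27,9,3,1}  Σf=27+9+3+1=40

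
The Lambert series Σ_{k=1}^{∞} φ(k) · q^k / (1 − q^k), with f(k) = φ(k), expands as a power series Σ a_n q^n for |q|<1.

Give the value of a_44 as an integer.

d|44:{1,2,4,11,22,44}  Σφ=1+1+2+10+10+20=44

a_44 = 44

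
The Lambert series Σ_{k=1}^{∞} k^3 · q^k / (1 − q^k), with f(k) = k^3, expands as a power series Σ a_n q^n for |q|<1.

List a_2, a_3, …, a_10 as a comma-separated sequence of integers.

9, 28, 73, 126, 252, 344, 585, 757, 1134

q^2  k|2↦f(k): 1:1 2:8  a_2=9
d|3:{1,3}  Σf=1+27=28
n=4: 4·1 2·2 1·4  f→[64+8+1]=73
q^5  k|5↦f(k): 5:125 1:1  a_5=126
d|6:{1,2,3,6}  Σf=1+8+27+216=252
d|7:{7,1}  Σf=343+1=344
d|8:{8,4,2,1}  Σf=512+64+8+1=585
q^9  k|9↦f(k): 1:1 3:27 9:729  a_9=757
d|10:{10,5,2,1}  Σf=1000+125+8+1=1134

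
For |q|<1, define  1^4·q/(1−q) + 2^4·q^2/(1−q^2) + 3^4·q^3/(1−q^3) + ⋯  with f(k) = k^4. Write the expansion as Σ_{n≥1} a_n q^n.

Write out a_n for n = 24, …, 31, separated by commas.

358258, 391251, 485554, 538084, 655746, 707282, 872644, 923522

n=24: 1·24 2·12 3·8 4·6 6·4 8·3 12·2 24·1  f→[1+16+81+256+1296+4096+20736+331776]=358258
q^25  k|25↦f(k): 25:390625 5:625 1:1  a_25=391251
d|26:{26,13,2,1}  Σf=456976+28561+16+1=485554
[q^27] f(27)=531441,f(9)=6561,f(3)=81,f(1)=1 ⇒ 538084
[q^28] f(28)=614656,f(14)=38416,f(7)=2401,f(4)=256,f(2)=16,f(1)=1 ⇒ 655746
d|29:{29,1}  Σf=707281+1=707282
d|30:{30,15,10,6,5,3,2,1}  Σf=810000+50625+10000+1296+625+81+16+1=872644
n=31: 31·1 1·31  f→[923521+1]=923522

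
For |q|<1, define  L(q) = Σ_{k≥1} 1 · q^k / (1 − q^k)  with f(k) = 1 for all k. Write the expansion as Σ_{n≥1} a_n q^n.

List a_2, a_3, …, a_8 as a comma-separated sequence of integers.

d|2:{2,1}  Σf=1+1=2
n=3: 1·3 3·1  f→[1+1]=2
q^4  k|4↦f(k): 1:1 2:1 4:1  a_4=3
n=5: 1·5 5·1  f→[1+1]=2
q^6  k|6↦f(k): 1:1 2:1 3:1 6:1  a_6=4
n=7: 1·7 7·1  f→[1+1]=2
n=8: 1·8 2·4 4·2 8·1  f→[1+1+1+1]=4

2, 2, 3, 2, 4, 2, 4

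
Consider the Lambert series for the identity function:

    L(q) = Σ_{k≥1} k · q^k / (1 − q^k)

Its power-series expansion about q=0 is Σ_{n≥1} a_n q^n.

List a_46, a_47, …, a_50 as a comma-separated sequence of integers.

72, 48, 124, 57, 93

n=46: 1·46 2·23 23·2 46·1  f→[1+2+23+46]=72
d|47:{47,1}  Σf=47+1=48
n=48: 48·1 24·2 16·3 12·4 8·6 6·8 4·12 3·16 2·24 1·48  f→[48+24+16+12+8+6+4+3+2+1]=124
q^49  k|49↦f(k): 1:1 7:7 49:49  a_49=57
[q^50] f(1)=1,f(2)=2,f(5)=5,f(10)=10,f(25)=25,f(50)=50 ⇒ 93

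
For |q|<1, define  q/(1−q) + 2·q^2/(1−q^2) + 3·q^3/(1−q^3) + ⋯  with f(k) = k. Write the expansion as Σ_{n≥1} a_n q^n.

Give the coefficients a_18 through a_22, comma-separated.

d|18:{1,2,3,6,9,18}  Σf=1+2+3+6+9+18=39
[q^19] f(1)=1,f(19)=19 ⇒ 20
[q^20] f(1)=1,f(2)=2,f(4)=4,f(5)=5,f(10)=10,f(20)=20 ⇒ 42
q^21  k|21↦f(k): 1:1 3:3 7:7 21:21  a_21=32
q^22  k|22↦f(k): 1:1 2:2 11:11 22:22  a_22=36

39, 20, 42, 32, 36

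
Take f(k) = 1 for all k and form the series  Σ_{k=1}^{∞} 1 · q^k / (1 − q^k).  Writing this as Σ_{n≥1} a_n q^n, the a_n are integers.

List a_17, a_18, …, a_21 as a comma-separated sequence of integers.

2, 6, 2, 6, 4

[q^17] f(17)=1,f(1)=1 ⇒ 2
q^18  k|18↦f(k): 1:1 2:1 3:1 6:1 9:1 18:1  a_18=6
[q^19] f(19)=1,f(1)=1 ⇒ 2
n=20: 20·1 10·2 5·4 4·5 2·10 1·20  f→[1+1+1+1+1+1]=6
d|21:{21,7,3,1}  Σf=1+1+1+1=4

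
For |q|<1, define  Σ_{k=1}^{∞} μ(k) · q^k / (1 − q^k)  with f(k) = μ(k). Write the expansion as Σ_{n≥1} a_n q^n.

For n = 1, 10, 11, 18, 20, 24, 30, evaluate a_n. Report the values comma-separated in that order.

[q^1] μ(1)=1 ⇒ 1
d|10:{10,5,2,1}  Σμ=1+(-1)+(-1)+1=0
n=11: 1·11 11·1  μ→[1+(-1)]=0
[q^18] μ(18)=0,μ(9)=0,μ(6)=1,μ(3)=-1,μ(2)=-1,μ(1)=1 ⇒ 0
d|20:{1,2,4,5,10,20}  Σμ=1+(-1)+0+(-1)+1+0=0
d|24:{24,12,8,6,4,3,2,1}  Σμ=0+0+0+1+0+(-1)+(-1)+1=0
n=30: 30·1 15·2 10·3 6·5 5·6 3·10 2·15 1·30  μ→[(-1)+1+1+1+(-1)+(-1)+(-1)+1]=0

1, 0, 0, 0, 0, 0, 0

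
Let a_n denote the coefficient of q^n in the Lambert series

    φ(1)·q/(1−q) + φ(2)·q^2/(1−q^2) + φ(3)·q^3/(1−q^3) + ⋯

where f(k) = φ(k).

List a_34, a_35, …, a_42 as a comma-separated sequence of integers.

[q^34] φ(34)=16,φ(17)=16,φ(2)=1,φ(1)=1 ⇒ 34
d|35:{35,7,5,1}  Σφ=24+6+4+1=35
d|36:{1,2,3,4,6,9,12,18,36}  Σφ=1+1+2+2+2+6+4+6+12=36
d|37:{37,1}  Σφ=36+1=37
d|38:{1,2,19,38}  Σφ=1+1+18+18=38
d|39:{1,3,13,39}  Σφ=1+2+12+24=39
q^40  k|40↦φ(k): 1:1 2:1 4:2 5:4 8:4 10:4 20:8 40:16  a_40=40
q^41  k|41↦φ(k): 41:40 1:1  a_41=41
[q^42] φ(1)=1,φ(2)=1,φ(3)=2,φ(6)=2,φ(7)=6,φ(14)=6,φ(21)=12,φ(42)=12 ⇒ 42

34, 35, 36, 37, 38, 39, 40, 41, 42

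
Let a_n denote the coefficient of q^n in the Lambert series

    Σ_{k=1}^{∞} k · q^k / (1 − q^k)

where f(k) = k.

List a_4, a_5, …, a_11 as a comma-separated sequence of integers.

7, 6, 12, 8, 15, 13, 18, 12

n=4: 4·1 2·2 1·4  f→[4+2+1]=7
[q^5] f(5)=5,f(1)=1 ⇒ 6
q^6  k|6↦f(k): 1:1 2:2 3:3 6:6  a_6=12
d|7:{7,1}  Σf=7+1=8
q^8  k|8↦f(k): 1:1 2:2 4:4 8:8  a_8=15
q^9  k|9↦f(k): 1:1 3:3 9:9  a_9=13
[q^10] f(10)=10,f(5)=5,f(2)=2,f(1)=1 ⇒ 18
[q^11] f(1)=1,f(11)=11 ⇒ 12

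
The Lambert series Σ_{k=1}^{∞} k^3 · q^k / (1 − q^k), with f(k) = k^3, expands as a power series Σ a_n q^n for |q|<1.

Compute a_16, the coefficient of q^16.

a_16 = 4681

d|16:{1,2,4,8,16}  Σf=1+8+64+512+4096=4681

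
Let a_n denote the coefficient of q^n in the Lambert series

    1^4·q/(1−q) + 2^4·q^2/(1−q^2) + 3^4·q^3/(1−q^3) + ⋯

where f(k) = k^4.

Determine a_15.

a_15 = 51332

n=15: 15·1 5·3 3·5 1·15  f→[50625+625+81+1]=51332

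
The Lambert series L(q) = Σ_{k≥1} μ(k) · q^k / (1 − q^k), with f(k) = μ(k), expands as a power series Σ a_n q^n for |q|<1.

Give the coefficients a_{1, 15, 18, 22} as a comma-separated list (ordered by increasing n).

d|1:{1}  Σμ=1=1
d|15:{15,5,3,1}  Σμ=1+(-1)+(-1)+1=0
[q^18] μ(1)=1,μ(2)=-1,μ(3)=-1,μ(6)=1,μ(9)=0,μ(18)=0 ⇒ 0
q^22  k|22↦μ(k): 1:1 2:-1 11:-1 22:1  a_22=0

1, 0, 0, 0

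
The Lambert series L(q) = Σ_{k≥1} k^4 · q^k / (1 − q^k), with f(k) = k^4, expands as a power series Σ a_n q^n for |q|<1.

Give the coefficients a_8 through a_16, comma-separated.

q^8  k|8↦f(k): 1:1 2:16 4:256 8:4096  a_8=4369
q^9  k|9↦f(k): 9:6561 3:81 1:1  a_9=6643
q^10  k|10↦f(k): 1:1 2:16 5:625 10:10000  a_10=10642
d|11:{1,11}  Σf=1+14641=14642
d|12:{1,2,3,4,6,12}  Σf=1+16+81+256+1296+20736=22386
n=13: 1·13 13·1  f→[1+28561]=28562
q^14  k|14↦f(k): 1:1 2:16 7:2401 14:38416  a_14=40834
q^15  k|15↦f(k): 1:1 3:81 5:625 15:50625  a_15=51332
d|16:{1,2,4,8,16}  Σf=1+16+256+4096+65536=69905

4369, 6643, 10642, 14642, 22386, 28562, 40834, 51332, 69905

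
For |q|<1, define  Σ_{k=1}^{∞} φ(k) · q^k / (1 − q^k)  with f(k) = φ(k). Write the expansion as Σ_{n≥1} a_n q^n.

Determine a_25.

q^25  k|25↦φ(k): 1:1 5:4 25:20  a_25=25

a_25 = 25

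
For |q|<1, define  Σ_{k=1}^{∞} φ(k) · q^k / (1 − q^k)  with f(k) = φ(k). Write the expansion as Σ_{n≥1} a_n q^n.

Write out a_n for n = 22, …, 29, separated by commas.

[q^22] φ(22)=10,φ(11)=10,φ(2)=1,φ(1)=1 ⇒ 22
q^23  k|23↦φ(k): 1:1 23:22  a_23=23
[q^24] φ(1)=1,φ(2)=1,φ(3)=2,φ(4)=2,φ(6)=2,φ(8)=4,φ(12)=4,φ(24)=8 ⇒ 24
d|25:{25,5,1}  Σφ=20+4+1=25
d|26:{26,13,2,1}  Σφ=12+12+1+1=26
d|27:{27,9,3,1}  Σφ=18+6+2+1=27
q^28  k|28↦φ(k): 28:12 14:6 7:6 4:2 2:1 1:1  a_28=28
d|29:{29,1}  Σφ=28+1=29

22, 23, 24, 25, 26, 27, 28, 29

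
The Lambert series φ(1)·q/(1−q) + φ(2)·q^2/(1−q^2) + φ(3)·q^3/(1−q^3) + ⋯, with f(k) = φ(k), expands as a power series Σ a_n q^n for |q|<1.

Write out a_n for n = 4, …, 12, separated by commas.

q^4  k|4↦φ(k): 4:2 2:1 1:1  a_4=4
[q^5] φ(5)=4,φ(1)=1 ⇒ 5
d|6:{6,3,2,1}  Σφ=2+2+1+1=6
n=7: 1·7 7·1  φ→[1+6]=7
[q^8] φ(8)=4,φ(4)=2,φ(2)=1,φ(1)=1 ⇒ 8
[q^9] φ(9)=6,φ(3)=2,φ(1)=1 ⇒ 9
q^10  k|10↦φ(k): 10:4 5:4 2:1 1:1  a_10=10
d|11:{1,11}  Σφ=1+10=11
n=12: 12·1 6·2 4·3 3·4 2·6 1·12  φ→[4+2+2+2+1+1]=12

4, 5, 6, 7, 8, 9, 10, 11, 12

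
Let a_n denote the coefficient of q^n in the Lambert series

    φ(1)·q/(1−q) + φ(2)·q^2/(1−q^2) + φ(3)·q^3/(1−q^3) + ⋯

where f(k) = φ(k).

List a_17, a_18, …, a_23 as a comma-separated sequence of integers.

d|17:{17,1}  Σφ=16+1=17
n=18: 18·1 9·2 6·3 3·6 2·9 1·18  φ→[6+6+2+2+1+1]=18
n=19: 19·1 1·19  φ→[18+1]=19
d|20:{20,10,5,4,2,1}  Σφ=8+4+4+2+1+1=20
q^21  k|21↦φ(k): 1:1 3:2 7:6 21:12  a_21=21
n=22: 22·1 11·2 2·11 1·22  φ→[10+10+1+1]=22
n=23: 1·23 23·1  φ→[1+22]=23

17, 18, 19, 20, 21, 22, 23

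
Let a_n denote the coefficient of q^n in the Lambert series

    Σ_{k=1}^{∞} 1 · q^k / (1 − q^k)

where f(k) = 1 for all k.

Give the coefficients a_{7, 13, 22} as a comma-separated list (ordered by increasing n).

d|7:{7,1}  Σf=1+1=2
q^13  k|13↦f(k): 1:1 13:1  a_13=2
d|22:{22,11,2,1}  Σf=1+1+1+1=4

2, 2, 4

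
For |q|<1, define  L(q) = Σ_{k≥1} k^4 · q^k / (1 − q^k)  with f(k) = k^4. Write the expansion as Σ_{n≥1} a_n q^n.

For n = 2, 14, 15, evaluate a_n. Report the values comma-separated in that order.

q^2  k|2↦f(k): 1:1 2:16  a_2=17
n=14: 1·14 2·7 7·2 14·1  f→[1+16+2401+38416]=40834
n=15: 15·1 5·3 3·5 1·15  f→[50625+625+81+1]=51332

17, 40834, 51332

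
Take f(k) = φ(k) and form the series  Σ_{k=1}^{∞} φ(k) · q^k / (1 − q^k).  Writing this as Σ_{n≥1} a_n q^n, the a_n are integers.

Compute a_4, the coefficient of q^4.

[q^4] φ(4)=2,φ(2)=1,φ(1)=1 ⇒ 4

a_4 = 4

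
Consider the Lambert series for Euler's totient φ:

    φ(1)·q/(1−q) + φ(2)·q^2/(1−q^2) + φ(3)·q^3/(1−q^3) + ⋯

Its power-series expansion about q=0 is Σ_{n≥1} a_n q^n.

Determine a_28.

[q^28] φ(28)=12,φ(14)=6,φ(7)=6,φ(4)=2,φ(2)=1,φ(1)=1 ⇒ 28

a_28 = 28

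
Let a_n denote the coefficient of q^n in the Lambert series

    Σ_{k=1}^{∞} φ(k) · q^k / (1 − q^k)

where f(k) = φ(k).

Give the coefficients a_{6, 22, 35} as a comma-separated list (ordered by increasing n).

d|6:{1,2,3,6}  Σφ=1+1+2+2=6
[q^22] φ(1)=1,φ(2)=1,φ(11)=10,φ(22)=10 ⇒ 22
d|35:{1,5,7,35}  Σφ=1+4+6+24=35

6, 22, 35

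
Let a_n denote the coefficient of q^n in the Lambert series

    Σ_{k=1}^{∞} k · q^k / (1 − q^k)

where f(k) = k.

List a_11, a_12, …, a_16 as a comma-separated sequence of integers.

[q^11] f(11)=11,f(1)=1 ⇒ 12
n=12: 12·1 6·2 4·3 3·4 2·6 1·12  f→[12+6+4+3+2+1]=28
[q^13] f(1)=1,f(13)=13 ⇒ 14
n=14: 1·14 2·7 7·2 14·1  f→[1+2+7+14]=24
n=15: 15·1 5·3 3·5 1·15  f→[15+5+3+1]=24
n=16: 1·16 2·8 4·4 8·2 16·1  f→[1+2+4+8+16]=31

12, 28, 14, 24, 24, 31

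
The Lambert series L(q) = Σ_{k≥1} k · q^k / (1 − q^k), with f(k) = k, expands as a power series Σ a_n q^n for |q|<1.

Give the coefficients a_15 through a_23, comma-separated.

24, 31, 18, 39, 20, 42, 32, 36, 24

d|15:{1,3,5,15}  Σf=1+3+5+15=24
d|16:{1,2,4,8,16}  Σf=1+2+4+8+16=31
n=17: 1·17 17·1  f→[1+17]=18
n=18: 1·18 2·9 3·6 6·3 9·2 18·1  f→[1+2+3+6+9+18]=39
q^19  k|19↦f(k): 19:19 1:1  a_19=20
[q^20] f(1)=1,f(2)=2,f(4)=4,f(5)=5,f(10)=10,f(20)=20 ⇒ 42
q^21  k|21↦f(k): 21:21 7:7 3:3 1:1  a_21=32
n=22: 22·1 11·2 2·11 1·22  f→[22+11+2+1]=36
d|23:{1,23}  Σf=1+23=24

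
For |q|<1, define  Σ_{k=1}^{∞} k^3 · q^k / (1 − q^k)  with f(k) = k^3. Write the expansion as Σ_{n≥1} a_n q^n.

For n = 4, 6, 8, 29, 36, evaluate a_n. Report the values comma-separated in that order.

73, 252, 585, 24390, 55261

d|4:{1,2,4}  Σf=1+8+64=73
[q^6] f(1)=1,f(2)=8,f(3)=27,f(6)=216 ⇒ 252
n=8: 1·8 2·4 4·2 8·1  f→[1+8+64+512]=585
d|29:{29,1}  Σf=24389+1=24390
n=36: 36·1 18·2 12·3 9·4 6·6 4·9 3·12 2·18 1·36  f→[46656+5832+1728+729+216+64+27+8+1]=55261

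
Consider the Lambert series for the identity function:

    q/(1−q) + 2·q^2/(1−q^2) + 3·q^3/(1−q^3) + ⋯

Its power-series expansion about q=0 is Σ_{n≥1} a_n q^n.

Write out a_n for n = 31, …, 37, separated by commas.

32, 63, 48, 54, 48, 91, 38

[q^31] f(31)=31,f(1)=1 ⇒ 32
d|32:{32,16,8,4,2,1}  Σf=32+16+8+4+2+1=63
n=33: 1·33 3·11 11·3 33·1  f→[1+3+11+33]=48
n=34: 1·34 2·17 17·2 34·1  f→[1+2+17+34]=54
n=35: 1·35 5·7 7·5 35·1  f→[1+5+7+35]=48
[q^36] f(1)=1,f(2)=2,f(3)=3,f(4)=4,f(6)=6,f(9)=9,f(12)=12,f(18)=18,f(36)=36 ⇒ 91
[q^37] f(1)=1,f(37)=37 ⇒ 38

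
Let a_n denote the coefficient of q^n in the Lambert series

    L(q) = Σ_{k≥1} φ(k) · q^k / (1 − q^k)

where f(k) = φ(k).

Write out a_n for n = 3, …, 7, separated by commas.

q^3  k|3↦φ(k): 1:1 3:2  a_3=3
d|4:{4,2,1}  Σφ=2+1+1=4
d|5:{1,5}  Σφ=1+4=5
[q^6] φ(6)=2,φ(3)=2,φ(2)=1,φ(1)=1 ⇒ 6
q^7  k|7↦φ(k): 1:1 7:6  a_7=7

3, 4, 5, 6, 7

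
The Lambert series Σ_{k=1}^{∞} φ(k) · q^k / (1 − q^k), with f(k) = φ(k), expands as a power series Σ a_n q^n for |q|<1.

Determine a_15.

n=15: 15·1 5·3 3·5 1·15  φ→[8+4+2+1]=15

a_15 = 15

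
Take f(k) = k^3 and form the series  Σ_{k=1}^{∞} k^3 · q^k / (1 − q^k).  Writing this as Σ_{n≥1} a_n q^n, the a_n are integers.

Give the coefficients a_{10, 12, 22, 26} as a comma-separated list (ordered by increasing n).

d|10:{1,2,5,10}  Σf=1+8+125+1000=1134
[q^12] f(1)=1,f(2)=8,f(3)=27,f(4)=64,f(6)=216,f(12)=1728 ⇒ 2044
n=22: 1·22 2·11 11·2 22·1  f→[1+8+1331+10648]=11988
[q^26] f(26)=17576,f(13)=2197,f(2)=8,f(1)=1 ⇒ 19782

1134, 2044, 11988, 19782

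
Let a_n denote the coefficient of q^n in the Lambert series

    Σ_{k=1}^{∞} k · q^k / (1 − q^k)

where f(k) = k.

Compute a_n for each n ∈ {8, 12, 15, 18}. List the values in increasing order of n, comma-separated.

d|8:{8,4,2,1}  Σf=8+4+2+1=15
[q^12] f(1)=1,f(2)=2,f(3)=3,f(4)=4,f(6)=6,f(12)=12 ⇒ 28
[q^15] f(15)=15,f(5)=5,f(3)=3,f(1)=1 ⇒ 24
d|18:{18,9,6,3,2,1}  Σf=18+9+6+3+2+1=39

15, 28, 24, 39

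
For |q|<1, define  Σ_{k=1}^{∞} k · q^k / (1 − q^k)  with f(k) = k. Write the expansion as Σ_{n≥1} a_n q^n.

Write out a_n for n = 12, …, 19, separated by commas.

28, 14, 24, 24, 31, 18, 39, 20

d|12:{1,2,3,4,6,12}  Σf=1+2+3+4+6+12=28
n=13: 1·13 13·1  f→[1+13]=14
n=14: 1·14 2·7 7·2 14·1  f→[1+2+7+14]=24
[q^15] f(15)=15,f(5)=5,f(3)=3,f(1)=1 ⇒ 24
d|16:{1,2,4,8,16}  Σf=1+2+4+8+16=31
q^17  k|17↦f(k): 17:17 1:1  a_17=18
[q^18] f(18)=18,f(9)=9,f(6)=6,f(3)=3,f(2)=2,f(1)=1 ⇒ 39
d|19:{1,19}  Σf=1+19=20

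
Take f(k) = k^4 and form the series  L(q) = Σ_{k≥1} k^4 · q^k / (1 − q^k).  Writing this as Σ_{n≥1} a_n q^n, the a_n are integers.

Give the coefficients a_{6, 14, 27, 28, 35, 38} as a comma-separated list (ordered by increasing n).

1394, 40834, 538084, 655746, 1503652, 2215474

d|6:{6,3,2,1}  Σf=1296+81+16+1=1394
[q^14] f(14)=38416,f(7)=2401,f(2)=16,f(1)=1 ⇒ 40834
[q^27] f(1)=1,f(3)=81,f(9)=6561,f(27)=531441 ⇒ 538084
n=28: 28·1 14·2 7·4 4·7 2·14 1·28  f→[614656+38416+2401+256+16+1]=655746
q^35  k|35↦f(k): 1:1 5:625 7:2401 35:1500625  a_35=1503652
[q^38] f(38)=2085136,f(19)=130321,f(2)=16,f(1)=1 ⇒ 2215474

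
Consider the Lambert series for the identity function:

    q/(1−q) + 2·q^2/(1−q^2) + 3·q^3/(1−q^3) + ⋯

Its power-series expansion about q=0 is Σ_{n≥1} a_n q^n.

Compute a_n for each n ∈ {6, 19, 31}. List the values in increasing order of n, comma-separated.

q^6  k|6↦f(k): 1:1 2:2 3:3 6:6  a_6=12
n=19: 1·19 19·1  f→[1+19]=20
n=31: 1·31 31·1  f→[1+31]=32

12, 20, 32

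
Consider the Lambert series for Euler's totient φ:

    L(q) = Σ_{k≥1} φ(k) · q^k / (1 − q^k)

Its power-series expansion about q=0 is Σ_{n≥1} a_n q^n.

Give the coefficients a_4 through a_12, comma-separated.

[q^4] φ(1)=1,φ(2)=1,φ(4)=2 ⇒ 4
[q^5] φ(1)=1,φ(5)=4 ⇒ 5
[q^6] φ(6)=2,φ(3)=2,φ(2)=1,φ(1)=1 ⇒ 6
[q^7] φ(7)=6,φ(1)=1 ⇒ 7
[q^8] φ(8)=4,φ(4)=2,φ(2)=1,φ(1)=1 ⇒ 8
q^9  k|9↦φ(k): 9:6 3:2 1:1  a_9=9
d|10:{1,2,5,10}  Σφ=1+1+4+4=10
n=11: 1·11 11·1  φ→[1+10]=11
q^12  k|12↦φ(k): 12:4 6:2 4:2 3:2 2:1 1:1  a_12=12

4, 5, 6, 7, 8, 9, 10, 11, 12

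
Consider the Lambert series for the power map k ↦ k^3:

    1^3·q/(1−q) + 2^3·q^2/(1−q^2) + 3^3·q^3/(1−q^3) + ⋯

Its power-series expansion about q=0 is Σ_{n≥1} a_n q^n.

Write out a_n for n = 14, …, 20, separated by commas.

3096, 3528, 4681, 4914, 6813, 6860, 9198

d|14:{1,2,7,14}  Σf=1+8+343+2744=3096
q^15  k|15↦f(k): 15:3375 5:125 3:27 1:1  a_15=3528
n=16: 1·16 2·8 4·4 8·2 16·1  f→[1+8+64+512+4096]=4681
n=17: 17·1 1·17  f→[4913+1]=4914
n=18: 18·1 9·2 6·3 3·6 2·9 1·18  f→[5832+729+216+27+8+1]=6813
q^19  k|19↦f(k): 1:1 19:6859  a_19=6860
[q^20] f(20)=8000,f(10)=1000,f(5)=125,f(4)=64,f(2)=8,f(1)=1 ⇒ 9198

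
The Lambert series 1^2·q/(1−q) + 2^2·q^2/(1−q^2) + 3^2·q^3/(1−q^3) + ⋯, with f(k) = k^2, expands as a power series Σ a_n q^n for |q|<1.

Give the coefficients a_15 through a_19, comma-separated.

d|15:{15,5,3,1}  Σf=225+25+9+1=260
q^16  k|16↦f(k): 1:1 2:4 4:16 8:64 16:256  a_16=341
d|17:{1,17}  Σf=1+289=290
d|18:{1,2,3,6,9,18}  Σf=1+4+9+36+81+324=455
n=19: 1·19 19·1  f→[1+361]=362

260, 341, 290, 455, 362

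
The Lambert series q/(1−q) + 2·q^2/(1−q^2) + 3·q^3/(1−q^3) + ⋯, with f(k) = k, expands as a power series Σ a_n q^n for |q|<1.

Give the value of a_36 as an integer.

d|36:{1,2,3,4,6,9,12,18,36}  Σf=1+2+3+4+6+9+12+18+36=91

a_36 = 91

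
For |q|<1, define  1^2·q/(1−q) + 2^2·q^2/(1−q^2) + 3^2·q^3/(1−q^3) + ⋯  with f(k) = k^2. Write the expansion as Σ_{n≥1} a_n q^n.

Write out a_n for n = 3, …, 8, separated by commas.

10, 21, 26, 50, 50, 85

d|3:{3,1}  Σf=9+1=10
q^4  k|4↦f(k): 4:16 2:4 1:1  a_4=21
n=5: 1·5 5·1  f→[1+25]=26
n=6: 1·6 2·3 3·2 6·1  f→[1+4+9+36]=50
[q^7] f(7)=49,f(1)=1 ⇒ 50
q^8  k|8↦f(k): 1:1 2:4 4:16 8:64  a_8=85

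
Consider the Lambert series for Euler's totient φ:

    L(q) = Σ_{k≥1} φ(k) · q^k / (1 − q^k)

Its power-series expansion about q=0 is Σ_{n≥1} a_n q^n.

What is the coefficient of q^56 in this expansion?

[q^56] φ(1)=1,φ(2)=1,φ(4)=2,φ(7)=6,φ(8)=4,φ(14)=6,φ(28)=12,φ(56)=24 ⇒ 56

a_56 = 56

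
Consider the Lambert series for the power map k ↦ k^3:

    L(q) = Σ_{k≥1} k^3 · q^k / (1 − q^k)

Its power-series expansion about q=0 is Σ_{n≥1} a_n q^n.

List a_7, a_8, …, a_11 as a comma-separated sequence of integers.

344, 585, 757, 1134, 1332

q^7  k|7↦f(k): 7:343 1:1  a_7=344
d|8:{8,4,2,1}  Σf=512+64+8+1=585
[q^9] f(9)=729,f(3)=27,f(1)=1 ⇒ 757
q^10  k|10↦f(k): 10:1000 5:125 2:8 1:1  a_10=1134
q^11  k|11↦f(k): 11:1331 1:1  a_11=1332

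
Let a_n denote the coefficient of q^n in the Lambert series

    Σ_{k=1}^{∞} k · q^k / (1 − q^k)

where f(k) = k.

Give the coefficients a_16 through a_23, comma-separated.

[q^16] f(16)=16,f(8)=8,f(4)=4,f(2)=2,f(1)=1 ⇒ 31
d|17:{17,1}  Σf=17+1=18
n=18: 1·18 2·9 3·6 6·3 9·2 18·1  f→[1+2+3+6+9+18]=39
[q^19] f(1)=1,f(19)=19 ⇒ 20
q^20  k|20↦f(k): 1:1 2:2 4:4 5:5 10:10 20:20  a_20=42
n=21: 21·1 7·3 3·7 1·21  f→[21+7+3+1]=32
n=22: 22·1 11·2 2·11 1·22  f→[22+11+2+1]=36
[q^23] f(23)=23,f(1)=1 ⇒ 24

31, 18, 39, 20, 42, 32, 36, 24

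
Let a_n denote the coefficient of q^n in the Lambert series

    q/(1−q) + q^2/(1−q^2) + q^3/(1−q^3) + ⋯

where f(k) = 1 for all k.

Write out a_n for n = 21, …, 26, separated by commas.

4, 4, 2, 8, 3, 4

[q^21] f(21)=1,f(7)=1,f(3)=1,f(1)=1 ⇒ 4
q^22  k|22↦f(k): 22:1 11:1 2:1 1:1  a_22=4
d|23:{1,23}  Σf=1+1=2
d|24:{1,2,3,4,6,8,12,24}  Σf=1+1+1+1+1+1+1+1=8
[q^25] f(1)=1,f(5)=1,f(25)=1 ⇒ 3
[q^26] f(1)=1,f(2)=1,f(13)=1,f(26)=1 ⇒ 4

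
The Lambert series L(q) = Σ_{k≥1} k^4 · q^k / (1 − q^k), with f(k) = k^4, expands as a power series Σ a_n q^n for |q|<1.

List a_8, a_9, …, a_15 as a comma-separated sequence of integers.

4369, 6643, 10642, 14642, 22386, 28562, 40834, 51332

d|8:{8,4,2,1}  Σf=4096+256+16+1=4369
[q^9] f(9)=6561,f(3)=81,f(1)=1 ⇒ 6643
n=10: 10·1 5·2 2·5 1·10  f→[10000+625+16+1]=10642
q^11  k|11↦f(k): 11:14641 1:1  a_11=14642
q^12  k|12↦f(k): 12:20736 6:1296 4:256 3:81 2:16 1:1  a_12=22386
[q^13] f(13)=28561,f(1)=1 ⇒ 28562
[q^14] f(14)=38416,f(7)=2401,f(2)=16,f(1)=1 ⇒ 40834
q^15  k|15↦f(k): 1:1 3:81 5:625 15:50625  a_15=51332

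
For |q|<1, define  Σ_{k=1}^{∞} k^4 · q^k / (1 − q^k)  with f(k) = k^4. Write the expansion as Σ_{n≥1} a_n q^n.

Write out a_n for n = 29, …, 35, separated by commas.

707282, 872644, 923522, 1118481, 1200644, 1419874, 1503652

q^29  k|29↦f(k): 1:1 29:707281  a_29=707282
q^30  k|30↦f(k): 30:810000 15:50625 10:10000 6:1296 5:625 3:81 2:16 1:1  a_30=872644
n=31: 31·1 1·31  f→[923521+1]=923522
q^32  k|32↦f(k): 1:1 2:16 4:256 8:4096 16:65536 32:1048576  a_32=1118481
q^33  k|33↦f(k): 1:1 3:81 11:14641 33:1185921  a_33=1200644
d|34:{34,17,2,1}  Σf=1336336+83521+16+1=1419874
[q^35] f(1)=1,f(5)=625,f(7)=2401,f(35)=1500625 ⇒ 1503652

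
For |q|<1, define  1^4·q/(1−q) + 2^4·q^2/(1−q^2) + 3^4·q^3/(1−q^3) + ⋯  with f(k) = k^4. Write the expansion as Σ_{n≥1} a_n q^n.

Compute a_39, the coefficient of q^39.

a_39 = 2342084

n=39: 1·39 3·13 13·3 39·1  f→[1+81+28561+2313441]=2342084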